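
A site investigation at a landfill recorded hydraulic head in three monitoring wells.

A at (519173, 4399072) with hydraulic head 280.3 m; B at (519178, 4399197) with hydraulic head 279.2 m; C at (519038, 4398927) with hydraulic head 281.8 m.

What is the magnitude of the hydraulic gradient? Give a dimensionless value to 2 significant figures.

Differences from A: to B (Δx, Δy, Δh) = (5, 125, -1.1); to C = (-135, -145, +1.5).
Solve a·Δx + b·Δy = Δh: det = 5·(-145) − (-135)·125 = 16150.
∂h/∂x = [(-1.1)·(-145) − (+1.5)·125] / 16150 = -0.001734
∂h/∂y = [5·(+1.5) − (-135)·(-1.1)] / 16150 = -0.008731
|∇h| = √(-0.001734² + -0.008731²) = 0.008902

0.0089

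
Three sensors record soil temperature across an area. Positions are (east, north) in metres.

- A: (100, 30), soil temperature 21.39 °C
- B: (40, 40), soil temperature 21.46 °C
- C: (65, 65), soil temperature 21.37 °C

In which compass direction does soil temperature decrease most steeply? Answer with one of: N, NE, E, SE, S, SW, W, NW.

With T = a·x + b·y + c and A as origin, the differences give:
  (-60)·a + 10·b = +0.07
  (-35)·a + 35·b = -0.02
Eliminate b (×35 and ×10, subtract): -1750·a = 2.650 → a = ∂T/∂x = -0.001514
Back-substitute: b = ∂T/∂y = -0.002086.
Steepest decrease is along −∇f = (+0.001514 E, +0.002086 N) → northeast.

NE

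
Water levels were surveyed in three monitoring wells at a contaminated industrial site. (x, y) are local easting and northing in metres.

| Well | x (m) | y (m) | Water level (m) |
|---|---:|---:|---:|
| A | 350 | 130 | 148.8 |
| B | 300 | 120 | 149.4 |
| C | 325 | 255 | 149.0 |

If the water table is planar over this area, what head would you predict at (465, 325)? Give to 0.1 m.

Taking A as reference: B−A = (-50, -10, +0.6); C−A = (-25, 125, +0.2).
Solve a·Δx + b·Δy = Δh: det = (-50)·125 − (-25)·(-10) = -6500.
∂h/∂x = [(+0.6)·125 − (+0.2)·(-10)] / -6500 = -0.01185
∂h/∂y = [(-50)·(+0.2) − (-25)·(+0.6)] / -6500 = -0.0007692
h(465, 325) = 148.8 + (-0.01185)·(115) + (-0.0007692)·(195) = 148.8 -1.362 -0.150 = 147.288 m.

147.3 m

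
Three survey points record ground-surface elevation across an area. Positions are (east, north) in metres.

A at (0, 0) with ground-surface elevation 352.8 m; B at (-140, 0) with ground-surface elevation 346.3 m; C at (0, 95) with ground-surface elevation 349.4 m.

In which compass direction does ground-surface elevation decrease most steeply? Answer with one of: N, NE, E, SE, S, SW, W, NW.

NW

∂z/∂x = (346.3 − 352.8) / (-140 − 0) = +0.04643
∂z/∂y = (349.4 − 352.8) / (95 − 0) = -0.03579
Steepest decrease is along −∇f = (-0.04643 E, +0.03579 N) → northwest.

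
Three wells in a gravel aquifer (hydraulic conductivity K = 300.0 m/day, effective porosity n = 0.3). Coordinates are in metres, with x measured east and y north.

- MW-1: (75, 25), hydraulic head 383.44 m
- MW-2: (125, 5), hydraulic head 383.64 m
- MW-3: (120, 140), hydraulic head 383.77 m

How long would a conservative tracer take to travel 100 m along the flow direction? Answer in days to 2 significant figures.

22 days

With h = a·x + b·y + c and MW-1 as origin, the differences give:
  50·a + (-20)·b = +0.20
  45·a + 115·b = +0.33
Eliminate b (×115 and ×(-20), subtract): 6650·a = 29.600 → a = ∂h/∂x = +0.004451
Back-substitute: b = ∂h/∂y = +0.001128.
|∇h| = √(0.004451² + 0.001128²) = 0.004592
Seepage velocity v = K·i/n = 300.0 × 0.004592 / 0.3 = 4.592 m/day.
t = 100 / 4.592 = 21.78 days.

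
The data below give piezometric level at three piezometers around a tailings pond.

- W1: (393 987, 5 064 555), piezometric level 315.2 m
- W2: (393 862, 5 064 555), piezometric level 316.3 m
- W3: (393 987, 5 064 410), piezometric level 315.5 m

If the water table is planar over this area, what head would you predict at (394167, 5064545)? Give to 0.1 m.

∂h/∂x = (316.3 − 315.2) / (393862 − 393987) = -0.008800
∂h/∂y = (315.5 − 315.2) / (5064410 − 5064555) = -0.002069
h(394167, 5064545) = 315.2 + (-0.008800)·(180) + (-0.002069)·(-10) = 315.2 -1.584 +0.021 = 313.637 m.

313.6 m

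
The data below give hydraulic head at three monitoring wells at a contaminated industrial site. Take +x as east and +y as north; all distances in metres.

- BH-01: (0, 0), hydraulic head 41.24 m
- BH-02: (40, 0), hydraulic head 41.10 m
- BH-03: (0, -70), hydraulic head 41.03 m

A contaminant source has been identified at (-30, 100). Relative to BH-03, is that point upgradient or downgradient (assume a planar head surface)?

∂h/∂x = (41.10 − 41.24) / (40 − 0) = -0.003500
∂h/∂y = (41.03 − 41.24) / (-70 − 0) = +0.003000
Head at (-30, 100) = 41.24 + (-0.003500)·(-30) + (+0.003000)·(100) = 41.65 m.
That is higher than the 41.03 m at BH-03, so the point is upgradient.

upgradient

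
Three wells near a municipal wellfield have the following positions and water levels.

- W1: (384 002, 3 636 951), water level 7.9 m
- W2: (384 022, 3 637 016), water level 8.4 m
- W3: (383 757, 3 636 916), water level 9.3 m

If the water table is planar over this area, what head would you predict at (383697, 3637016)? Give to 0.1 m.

10.7 m

With h = a·x + b·y + c and W1 as origin, the differences give:
  20·a + 65·b = +0.5
  (-245)·a + (-35)·b = +1.4
Eliminate b (×(-35) and ×65, subtract): 15225·a = -108.50 → a = ∂h/∂x = -0.007126
Back-substitute: b = ∂h/∂y = +0.009885.
h(383697, 3637016) = 7.9 + (-0.007126)·(-305) + (+0.009885)·(65) = 7.9 +2.174 +0.643 = 10.716 m.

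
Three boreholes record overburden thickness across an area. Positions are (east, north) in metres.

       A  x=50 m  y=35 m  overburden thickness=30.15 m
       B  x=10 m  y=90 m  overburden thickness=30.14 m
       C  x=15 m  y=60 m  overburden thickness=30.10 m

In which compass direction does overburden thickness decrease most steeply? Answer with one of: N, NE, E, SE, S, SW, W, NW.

SW

With d = a·x + b·y + c and A as origin, the differences give:
  (-40)·a + 55·b = -0.01
  (-35)·a + 25·b = -0.05
Eliminate b (×25 and ×55, subtract): 925·a = 2.500 → a = ∂d/∂x = +0.002703
Back-substitute: b = ∂d/∂y = +0.001784.
Steepest decrease is along −∇f = (-0.002703 E, -0.001784 N) → southwest.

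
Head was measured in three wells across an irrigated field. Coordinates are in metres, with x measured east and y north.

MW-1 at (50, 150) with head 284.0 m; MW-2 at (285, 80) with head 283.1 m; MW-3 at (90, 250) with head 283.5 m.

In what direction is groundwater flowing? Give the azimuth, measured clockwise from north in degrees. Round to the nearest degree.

057°

Three-point gradient (reference MW-1): Δ to MW-2 = (235, -70, -0.9), Δ to MW-3 = (40, 100, -0.5).
∂h/∂x = -0.004753, ∂h/∂y = -0.003099 (det = 26300).
Flow direction (−∇h) has components (+0.004753 E, +0.003099 N).
Azimuth = atan2(E, N) = atan2(+0.004753, +0.003099) = 56.9° ≈ 057°.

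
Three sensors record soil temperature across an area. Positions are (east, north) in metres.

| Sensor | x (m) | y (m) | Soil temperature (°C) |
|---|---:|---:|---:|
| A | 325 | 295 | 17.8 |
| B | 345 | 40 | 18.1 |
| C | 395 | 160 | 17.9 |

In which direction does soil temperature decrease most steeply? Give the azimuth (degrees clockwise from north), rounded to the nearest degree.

Differences from A: to B (Δx, Δy, Δh) = (20, -255, +0.3); to C = (70, -135, +0.1).
Solve a·Δx + b·Δy = ΔT: det = 20·(-135) − 70·(-255) = 15150.
∂T/∂x = [(+0.3)·(-135) − (+0.1)·(-255)] / 15150 = -0.0009901
∂T/∂y = [20·(+0.1) − 70·(+0.3)] / 15150 = -0.001254
Steepest decrease is along −∇f: components (+0.0009901 E, +0.001254 N).
Azimuth = atan2(+0.0009901, +0.001254) = 38.3° ≈ 038°.

038°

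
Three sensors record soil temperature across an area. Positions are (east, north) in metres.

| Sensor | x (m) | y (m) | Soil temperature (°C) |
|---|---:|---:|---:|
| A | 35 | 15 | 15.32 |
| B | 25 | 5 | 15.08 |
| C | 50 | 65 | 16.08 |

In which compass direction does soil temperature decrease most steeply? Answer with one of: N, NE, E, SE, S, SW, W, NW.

SW

Three-point gradient (reference A): Δ to B = (-10, -10, -0.24), Δ to C = (15, 50, +0.76).
∂T/∂x = +0.01257, ∂T/∂y = +0.01143 (det = -350).
Steepest decrease is along −∇f = (-0.01257 E, -0.01143 N) → southwest.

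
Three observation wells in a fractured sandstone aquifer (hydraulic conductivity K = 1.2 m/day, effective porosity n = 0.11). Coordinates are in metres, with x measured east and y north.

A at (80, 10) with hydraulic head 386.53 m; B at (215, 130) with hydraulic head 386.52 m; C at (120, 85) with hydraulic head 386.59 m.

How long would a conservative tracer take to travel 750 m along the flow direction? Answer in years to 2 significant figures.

86 years

With h = a·x + b·y + c and A as origin, the differences give:
  135·a + 120·b = -0.01
  40·a + 75·b = +0.06
Eliminate b (×75 and ×120, subtract): 5325·a = -7.950 → a = ∂h/∂x = -0.001493
Back-substitute: b = ∂h/∂y = +0.001596.
|∇h| = √(-0.001493² + 0.001596²) = 0.002185
Seepage velocity v = K·i/n = 1.2 × 0.002185 / 0.11 = 0.02384 m/day.
t = 750 / 0.02384 = 3.146e+04 days = 86.1 years.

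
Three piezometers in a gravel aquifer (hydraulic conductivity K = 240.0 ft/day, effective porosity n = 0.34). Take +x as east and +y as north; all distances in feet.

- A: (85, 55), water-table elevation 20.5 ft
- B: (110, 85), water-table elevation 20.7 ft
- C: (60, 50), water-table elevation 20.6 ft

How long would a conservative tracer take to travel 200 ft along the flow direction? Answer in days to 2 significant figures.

Taking A as reference: B−A = (25, 30, +0.2); C−A = (-25, -5, +0.1).
Solve a·Δx + b·Δy = Δh: det = 25·(-5) − (-25)·30 = 625.
∂h/∂x = [(+0.2)·(-5) − (+0.1)·30] / 625 = -0.006400
∂h/∂y = [25·(+0.1) − (-25)·(+0.2)] / 625 = +0.01200
|∇h| = √(-0.006400² + 0.01200²) = 0.0136
Seepage velocity v = K·i/n = 240.0 × 0.0136 / 0.34 = 9.6 ft/day.
t = 200 / 9.6 = 20.83 days.

21 days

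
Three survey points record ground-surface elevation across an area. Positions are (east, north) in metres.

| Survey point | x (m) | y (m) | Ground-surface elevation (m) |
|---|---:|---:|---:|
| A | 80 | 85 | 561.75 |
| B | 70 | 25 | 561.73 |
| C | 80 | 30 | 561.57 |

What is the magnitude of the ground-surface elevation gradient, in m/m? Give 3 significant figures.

With z = a·x + b·y + c and A as origin, the differences give:
  (-10)·a + (-60)·b = -0.02
  0·a + (-55)·b = -0.18
Eliminate b (×(-55) and ×(-60), subtract): 550·a = -9.700 → a = ∂z/∂x = -0.01764
Back-substitute: b = ∂z/∂y = +0.003273.
|∇f| = √(-0.01764² + 0.003273²) = 0.01794 m/m

0.0179 m/m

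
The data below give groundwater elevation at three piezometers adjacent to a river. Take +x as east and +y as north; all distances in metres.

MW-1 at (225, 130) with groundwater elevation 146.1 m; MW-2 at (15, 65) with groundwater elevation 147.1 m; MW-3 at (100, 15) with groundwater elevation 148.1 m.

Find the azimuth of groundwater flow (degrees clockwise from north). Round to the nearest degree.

With h = a·x + b·y + c and MW-1 as origin, the differences give:
  (-210)·a + (-65)·b = +1.0
  (-125)·a + (-115)·b = +2.0
Eliminate b (×(-115) and ×(-65), subtract): 16025·a = 15.00 → a = ∂h/∂x = +0.0009360
Back-substitute: b = ∂h/∂y = -0.01841.
Flow direction (−∇h) has components (-0.0009360 E, +0.01841 N).
Azimuth = atan2(E, N) = atan2(-0.0009360, +0.01841) = 357.1° ≈ 357°.

357°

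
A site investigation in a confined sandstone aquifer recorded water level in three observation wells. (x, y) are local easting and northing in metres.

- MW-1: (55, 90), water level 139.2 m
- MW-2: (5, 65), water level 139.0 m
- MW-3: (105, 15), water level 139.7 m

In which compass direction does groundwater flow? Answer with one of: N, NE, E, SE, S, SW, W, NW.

Taking MW-1 as reference: MW-2−MW-1 = (-50, -25, -0.2); MW-3−MW-1 = (50, -75, +0.5).
Determinant of the coordinate differences = (-50)·(-75) − 50·(-25) = 5000.
∂h/∂x = [(-0.2)·(-75) − (+0.5)·(-25)] / 5000 = +0.005500
∂h/∂y = [(-50)·(+0.5) − 50·(-0.2)] / 5000 = -0.003000
Flow = −∇h = (-0.005500 east, +0.003000 north), which points northwest.

NW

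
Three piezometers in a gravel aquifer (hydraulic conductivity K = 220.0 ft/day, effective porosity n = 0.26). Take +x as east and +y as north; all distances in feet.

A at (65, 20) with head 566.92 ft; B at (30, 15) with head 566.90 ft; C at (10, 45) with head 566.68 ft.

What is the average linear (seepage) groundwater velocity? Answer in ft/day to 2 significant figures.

Three-point gradient (reference A): Δ to B = (-35, -5, -0.02), Δ to C = (-55, 25, -0.24).
∂h/∂x = +0.001478, ∂h/∂y = -0.006348 (det = -1150).
|∇h| = √(0.001478² + -0.006348²) = 0.006518
Seepage velocity v = K·i/n = 220.0 × 0.006518 / 0.26 = 5.515 ft/day.

5.5 ft/day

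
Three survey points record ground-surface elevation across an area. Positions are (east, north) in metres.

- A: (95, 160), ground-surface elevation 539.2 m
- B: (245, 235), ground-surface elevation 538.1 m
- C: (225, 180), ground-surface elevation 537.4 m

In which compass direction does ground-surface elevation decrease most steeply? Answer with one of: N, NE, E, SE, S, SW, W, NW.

SE

With z = a·x + b·y + c and A as origin, the differences give:
  150·a + 75·b = -1.1
  130·a + 20·b = -1.8
Eliminate b (×20 and ×75, subtract): -6750·a = 113.00 → a = ∂z/∂x = -0.01674
Back-substitute: b = ∂z/∂y = +0.01881.
Steepest decrease is along −∇f = (+0.01674 E, -0.01881 N) → southeast.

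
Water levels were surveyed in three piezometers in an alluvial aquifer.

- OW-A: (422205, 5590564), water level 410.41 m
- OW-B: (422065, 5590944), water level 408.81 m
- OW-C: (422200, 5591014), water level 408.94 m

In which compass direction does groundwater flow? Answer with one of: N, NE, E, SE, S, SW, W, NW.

Three-point gradient (reference OW-A): Δ to OW-B = (-140, 380, -1.60), Δ to OW-C = (-5, 450, -1.47).
∂h/∂x = +0.002642, ∂h/∂y = -0.003237 (det = -61100).
Flow = −∇h = (-0.002642 east, +0.003237 north), which points northwest.

NW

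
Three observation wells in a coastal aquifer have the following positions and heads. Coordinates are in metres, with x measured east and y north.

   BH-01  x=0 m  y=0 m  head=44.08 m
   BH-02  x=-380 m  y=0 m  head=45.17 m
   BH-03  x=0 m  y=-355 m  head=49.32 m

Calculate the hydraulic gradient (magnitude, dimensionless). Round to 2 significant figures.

0.015

∂h/∂x = (45.17 − 44.08) / (-380 − 0) = -0.002868
∂h/∂y = (49.32 − 44.08) / (-355 − 0) = -0.01476
|∇h| = √(-0.002868² + -0.01476²) = 0.01504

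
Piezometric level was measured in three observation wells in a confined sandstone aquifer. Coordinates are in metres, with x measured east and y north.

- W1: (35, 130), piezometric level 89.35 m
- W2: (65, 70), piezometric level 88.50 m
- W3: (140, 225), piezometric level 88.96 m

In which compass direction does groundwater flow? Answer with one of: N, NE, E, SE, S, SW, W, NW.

Differences from W1: to W2 (Δx, Δy, Δh) = (30, -60, -0.85); to W3 = (105, 95, -0.39).
Solve a·Δx + b·Δy = Δh: det = 30·95 − 105·(-60) = 9150.
∂h/∂x = [(-0.85)·95 − (-0.39)·(-60)] / 9150 = -0.01138
∂h/∂y = [30·(-0.39) − 105·(-0.85)] / 9150 = +0.008475
Flow = −∇h = (+0.01138 east, -0.008475 north), which points southeast.

SE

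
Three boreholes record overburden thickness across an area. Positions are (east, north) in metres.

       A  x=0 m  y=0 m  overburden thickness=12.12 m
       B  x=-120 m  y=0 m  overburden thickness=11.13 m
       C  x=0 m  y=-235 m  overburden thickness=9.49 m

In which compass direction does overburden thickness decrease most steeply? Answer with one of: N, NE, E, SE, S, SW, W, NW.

SW

∂d/∂x = (11.13 − 12.12) / (-120 − 0) = +0.008250
∂d/∂y = (9.49 − 12.12) / (-235 − 0) = +0.01119
Steepest decrease is along −∇f = (-0.008250 E, -0.01119 N) → southwest.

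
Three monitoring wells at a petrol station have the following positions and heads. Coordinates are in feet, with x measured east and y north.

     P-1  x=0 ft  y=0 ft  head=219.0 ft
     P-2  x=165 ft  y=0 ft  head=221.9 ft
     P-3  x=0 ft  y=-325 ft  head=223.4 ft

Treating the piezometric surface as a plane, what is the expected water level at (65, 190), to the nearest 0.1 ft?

217.6 ft

∂h/∂x = (221.9 − 219.0) / (165 − 0) = +0.01758
∂h/∂y = (223.4 − 219.0) / (-325 − 0) = -0.01354
h(65, 190) = 219.0 + (+0.01758)·(65) + (-0.01354)·(190) = 219.0 +1.142 -2.572 = 217.570 ft.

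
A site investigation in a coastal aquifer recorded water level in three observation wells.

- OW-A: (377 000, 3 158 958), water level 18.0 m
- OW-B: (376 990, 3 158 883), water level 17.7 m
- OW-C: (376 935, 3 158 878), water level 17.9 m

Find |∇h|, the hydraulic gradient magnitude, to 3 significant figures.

Differences from OW-A: to OW-B (Δx, Δy, Δh) = (-10, -75, -0.3); to OW-C = (-65, -80, -0.1).
Determinant of the coordinate differences = (-10)·(-80) − (-65)·(-75) = -4075.
∂h/∂x = [(-0.3)·(-80) − (-0.1)·(-75)] / -4075 = -0.004049
∂h/∂y = [(-10)·(-0.1) − (-65)·(-0.3)] / -4075 = +0.004540
|∇h| = √(-0.004049² + 0.004540²) = 0.006083

0.00608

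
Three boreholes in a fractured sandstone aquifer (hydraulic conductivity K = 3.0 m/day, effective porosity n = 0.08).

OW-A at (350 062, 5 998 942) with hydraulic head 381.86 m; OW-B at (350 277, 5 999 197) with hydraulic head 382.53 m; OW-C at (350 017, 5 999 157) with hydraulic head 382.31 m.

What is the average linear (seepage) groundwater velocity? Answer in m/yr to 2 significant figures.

31 m/yr

Taking OW-A as reference: OW-B−OW-A = (215, 255, +0.67); OW-C−OW-A = (-45, 215, +0.45).
Determinant of the coordinate differences = 215·215 − (-45)·255 = 57700.
∂h/∂x = [(+0.67)·215 − (+0.45)·255] / 57700 = +0.0005078
∂h/∂y = [215·(+0.45) − (-45)·(+0.67)] / 57700 = +0.002199
|∇h| = √(0.0005078² + 0.002199²) = 0.002257
Seepage velocity v = K·i/n = 3.0 × 0.002257 / 0.08 = 0.08464 m/day = 30.91 m/yr.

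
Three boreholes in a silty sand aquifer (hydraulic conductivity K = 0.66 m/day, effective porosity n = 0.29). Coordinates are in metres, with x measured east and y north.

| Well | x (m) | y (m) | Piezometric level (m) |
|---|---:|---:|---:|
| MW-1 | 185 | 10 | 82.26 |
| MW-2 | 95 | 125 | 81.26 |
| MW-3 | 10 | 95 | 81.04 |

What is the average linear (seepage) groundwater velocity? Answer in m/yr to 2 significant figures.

Differences from MW-1: to MW-2 (Δx, Δy, Δh) = (-90, 115, -1.00); to MW-3 = (-175, 85, -1.22).
Determinant of the coordinate differences = (-90)·85 − (-175)·115 = 12475.
∂h/∂x = [(-1.00)·85 − (-1.22)·115] / 12475 = +0.004433
∂h/∂y = [(-90)·(-1.22) − (-175)·(-1.00)] / 12475 = -0.005226
|∇h| = √(0.004433² + -0.005226²) = 0.006853
Seepage velocity v = K·i/n = 0.66 × 0.006853 / 0.29 = 0.0156 m/day = 5.698 m/yr.

5.7 m/yr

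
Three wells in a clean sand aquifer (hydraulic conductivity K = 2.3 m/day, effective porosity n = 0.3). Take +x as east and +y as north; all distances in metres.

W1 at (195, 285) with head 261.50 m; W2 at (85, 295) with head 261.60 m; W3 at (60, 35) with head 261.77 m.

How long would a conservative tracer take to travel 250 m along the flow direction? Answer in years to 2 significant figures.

Taking W1 as reference: W2−W1 = (-110, 10, +0.10); W3−W1 = (-135, -250, +0.27).
Determinant of the coordinate differences = (-110)·(-250) − (-135)·10 = 28850.
∂h/∂x = [(+0.10)·(-250) − (+0.27)·10] / 28850 = -0.0009601
∂h/∂y = [(-110)·(+0.27) − (-135)·(+0.10)] / 28850 = -0.0005615
|∇h| = √(-0.0009601² + -0.0005615²) = 0.001112
Seepage velocity v = K·i/n = 2.3 × 0.001112 / 0.3 = 0.008525 m/day.
t = 250 / 0.008525 = 2.933e+04 days = 80.3 years.

80 years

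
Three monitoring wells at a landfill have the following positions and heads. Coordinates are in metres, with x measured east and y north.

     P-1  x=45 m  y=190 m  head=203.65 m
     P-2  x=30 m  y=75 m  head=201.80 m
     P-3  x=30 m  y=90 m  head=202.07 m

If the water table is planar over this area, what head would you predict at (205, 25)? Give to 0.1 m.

With h = a·x + b·y + c and P-1 as origin, the differences give:
  (-15)·a + (-115)·b = -1.85
  (-15)·a + (-100)·b = -1.58
Eliminate b (×(-100) and ×(-115), subtract): -225·a = 3.300 → a = ∂h/∂x = -0.01467
Back-substitute: b = ∂h/∂y = +0.01800.
h(205, 25) = 203.65 + (-0.01467)·(160) + (+0.01800)·(-165) = 203.65 -2.347 -2.970 = 198.333 m.

198.3 m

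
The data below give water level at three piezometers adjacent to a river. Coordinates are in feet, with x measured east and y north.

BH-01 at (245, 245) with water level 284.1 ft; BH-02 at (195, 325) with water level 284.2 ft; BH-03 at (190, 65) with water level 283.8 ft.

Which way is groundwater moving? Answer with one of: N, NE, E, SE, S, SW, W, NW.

S

With h = a·x + b·y + c and BH-01 as origin, the differences give:
  (-50)·a + 80·b = +0.1
  (-55)·a + (-180)·b = -0.3
Eliminate b (×(-180) and ×80, subtract): 13400·a = 6.00 → a = ∂h/∂x = +0.0004478
Back-substitute: b = ∂h/∂y = +0.001530.
Flow = −∇h = (-0.0004478 east, -0.001530 north), which points south.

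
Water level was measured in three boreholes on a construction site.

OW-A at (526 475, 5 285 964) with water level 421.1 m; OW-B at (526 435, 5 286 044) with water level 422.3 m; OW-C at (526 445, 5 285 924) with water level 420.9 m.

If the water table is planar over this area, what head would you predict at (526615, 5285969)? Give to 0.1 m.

Three-point gradient (reference OW-A): Δ to OW-B = (-40, 80, +1.2), Δ to OW-C = (-30, -40, -0.2).
∂h/∂x = -0.008000, ∂h/∂y = +0.01100 (det = 4000).
h(526615, 5285969) = 421.1 + (-0.008000)·(140) + (+0.01100)·(5) = 421.1 -1.120 +0.055 = 420.035 m.

420.0 m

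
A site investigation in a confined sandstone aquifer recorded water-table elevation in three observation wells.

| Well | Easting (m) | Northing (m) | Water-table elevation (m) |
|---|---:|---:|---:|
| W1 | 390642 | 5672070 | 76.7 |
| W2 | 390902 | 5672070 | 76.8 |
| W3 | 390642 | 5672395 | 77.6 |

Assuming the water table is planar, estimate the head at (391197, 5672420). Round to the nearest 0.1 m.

∂h/∂x = (76.8 − 76.7) / (390902 − 390642) = +0.0003846
∂h/∂y = (77.6 − 76.7) / (5672395 − 5672070) = +0.002769
h(391197, 5672420) = 76.7 + (+0.0003846)·(555) + (+0.002769)·(350) = 76.7 +0.213 +0.969 = 77.883 m.

77.9 m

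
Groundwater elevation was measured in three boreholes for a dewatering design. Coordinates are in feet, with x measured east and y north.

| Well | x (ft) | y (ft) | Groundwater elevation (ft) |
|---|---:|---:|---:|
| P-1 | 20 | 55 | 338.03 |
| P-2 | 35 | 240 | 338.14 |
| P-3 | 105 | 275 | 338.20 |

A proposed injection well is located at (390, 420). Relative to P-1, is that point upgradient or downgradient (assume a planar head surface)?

upgradient

Taking P-1 as reference: P-2−P-1 = (15, 185, +0.11); P-3−P-1 = (85, 220, +0.17).
Determinant of the coordinate differences = 15·220 − 85·185 = -12425.
∂h/∂x = [(+0.11)·220 − (+0.17)·185] / -12425 = +0.0005835
∂h/∂y = [15·(+0.17) − 85·(+0.11)] / -12425 = +0.0005473
Head at (390, 420) = 338.03 + (+0.0005835)·(370) + (+0.0005473)·(365) = 338.45 ft.
That is higher than the 338.03 ft at P-1, so the point is upgradient.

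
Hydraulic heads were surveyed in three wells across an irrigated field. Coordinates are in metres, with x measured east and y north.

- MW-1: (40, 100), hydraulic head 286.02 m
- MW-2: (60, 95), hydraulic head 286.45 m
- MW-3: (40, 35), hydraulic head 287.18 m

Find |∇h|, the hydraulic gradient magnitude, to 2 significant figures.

0.025

Differences from MW-1: to MW-2 (Δx, Δy, Δh) = (20, -5, +0.43); to MW-3 = (0, -65, +1.16).
Solve a·Δx + b·Δy = Δh: det = 20·(-65) − 0·(-5) = -1300.
∂h/∂x = [(+0.43)·(-65) − (+1.16)·(-5)] / -1300 = +0.01704
∂h/∂y = [20·(+1.16) − 0·(+0.43)] / -1300 = -0.01785
|∇h| = √(0.01704² + -0.01785²) = 0.02468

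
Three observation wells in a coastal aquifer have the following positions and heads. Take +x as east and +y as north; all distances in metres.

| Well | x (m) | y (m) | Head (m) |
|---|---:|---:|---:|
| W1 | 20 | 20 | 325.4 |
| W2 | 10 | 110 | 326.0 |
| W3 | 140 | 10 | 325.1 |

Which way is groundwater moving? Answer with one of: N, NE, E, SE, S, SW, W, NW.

Three-point gradient (reference W1): Δ to W2 = (-10, 90, +0.6), Δ to W3 = (120, -10, -0.3).
∂h/∂x = -0.001963, ∂h/∂y = +0.006449 (det = -10700).
Flow = −∇h = (+0.001963 east, -0.006449 north), which points south.

S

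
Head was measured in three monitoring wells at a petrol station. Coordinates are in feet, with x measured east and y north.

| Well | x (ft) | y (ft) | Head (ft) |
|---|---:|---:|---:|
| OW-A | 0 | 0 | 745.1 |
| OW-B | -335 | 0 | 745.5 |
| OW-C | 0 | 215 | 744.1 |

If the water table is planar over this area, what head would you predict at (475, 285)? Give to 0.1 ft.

743.2 ft

∂h/∂x = (745.5 − 745.1) / (-335 − 0) = -0.001194
∂h/∂y = (744.1 − 745.1) / (215 − 0) = -0.004651
h(475, 285) = 745.1 + (-0.001194)·(475) + (-0.004651)·(285) = 745.1 -0.567 -1.326 = 743.207 ft.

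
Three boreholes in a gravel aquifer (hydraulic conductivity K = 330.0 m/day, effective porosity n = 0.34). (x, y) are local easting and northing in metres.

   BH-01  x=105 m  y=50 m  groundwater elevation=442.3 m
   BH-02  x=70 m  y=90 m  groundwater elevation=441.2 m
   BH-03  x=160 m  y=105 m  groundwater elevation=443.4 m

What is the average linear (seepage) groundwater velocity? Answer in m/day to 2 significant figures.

25 m/day

Differences from BH-01: to BH-02 (Δx, Δy, Δh) = (-35, 40, -1.1); to BH-03 = (55, 55, +1.1).
Determinant of the coordinate differences = (-35)·55 − 55·40 = -4125.
∂h/∂x = [(-1.1)·55 − (+1.1)·40] / -4125 = +0.02533
∂h/∂y = [(-35)·(+1.1) − 55·(-1.1)] / -4125 = -0.005333
|∇h| = √(0.02533² + -0.005333²) = 0.02589
Seepage velocity v = K·i/n = 330.0 × 0.02589 / 0.34 = 25.13 m/day.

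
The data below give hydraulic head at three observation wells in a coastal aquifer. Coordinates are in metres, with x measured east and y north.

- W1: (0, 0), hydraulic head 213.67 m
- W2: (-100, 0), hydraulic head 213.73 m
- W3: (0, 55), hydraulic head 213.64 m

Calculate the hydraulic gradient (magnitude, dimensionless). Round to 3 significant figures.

∂h/∂x = (213.73 − 213.67) / (-100 − 0) = -0.0006000
∂h/∂y = (213.64 − 213.67) / (55 − 0) = -0.0005455
|∇h| = √(-0.0006000² + -0.0005455²) = 0.0008109

0.000811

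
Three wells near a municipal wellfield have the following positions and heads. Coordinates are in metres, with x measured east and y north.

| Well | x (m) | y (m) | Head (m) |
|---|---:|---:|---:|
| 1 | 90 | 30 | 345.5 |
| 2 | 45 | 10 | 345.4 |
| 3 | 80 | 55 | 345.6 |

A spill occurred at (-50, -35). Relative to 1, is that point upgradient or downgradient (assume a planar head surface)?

downgradient

With h = a·x + b·y + c and 1 as origin, the differences give:
  (-45)·a + (-20)·b = -0.1
  (-10)·a + 25·b = +0.1
Eliminate b (×25 and ×(-20), subtract): -1325·a = -0.50 → a = ∂h/∂x = +0.0003774
Back-substitute: b = ∂h/∂y = +0.004151.
Head at (-50, -35) = 345.5 + (+0.0003774)·(-140) + (+0.004151)·(-65) = 345.18 m.
That is lower than the 345.5 m at 1, so the point is downgradient.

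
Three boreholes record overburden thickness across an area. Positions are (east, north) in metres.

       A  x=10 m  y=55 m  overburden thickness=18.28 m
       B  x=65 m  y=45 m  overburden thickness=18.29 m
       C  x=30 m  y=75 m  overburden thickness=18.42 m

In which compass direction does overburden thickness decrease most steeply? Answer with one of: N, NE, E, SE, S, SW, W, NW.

S

With d = a·x + b·y + c and A as origin, the differences give:
  55·a + (-10)·b = +0.01
  20·a + 20·b = +0.14
Eliminate b (×20 and ×(-10), subtract): 1300·a = 1.600 → a = ∂d/∂x = +0.001231
Back-substitute: b = ∂d/∂y = +0.005769.
Steepest decrease is along −∇f = (-0.001231 E, -0.005769 N) → south.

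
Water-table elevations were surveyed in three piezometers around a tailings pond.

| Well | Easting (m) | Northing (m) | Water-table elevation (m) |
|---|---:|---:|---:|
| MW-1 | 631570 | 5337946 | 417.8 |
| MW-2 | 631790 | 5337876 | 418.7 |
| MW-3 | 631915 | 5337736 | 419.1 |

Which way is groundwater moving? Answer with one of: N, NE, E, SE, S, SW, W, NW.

Three-point gradient (reference MW-1): Δ to MW-2 = (220, -70, +0.9), Δ to MW-3 = (345, -210, +1.3).
∂h/∂x = +0.004444, ∂h/∂y = +0.001111 (det = -22050).
Flow = −∇h = (-0.004444 east, -0.001111 north), which points west.

W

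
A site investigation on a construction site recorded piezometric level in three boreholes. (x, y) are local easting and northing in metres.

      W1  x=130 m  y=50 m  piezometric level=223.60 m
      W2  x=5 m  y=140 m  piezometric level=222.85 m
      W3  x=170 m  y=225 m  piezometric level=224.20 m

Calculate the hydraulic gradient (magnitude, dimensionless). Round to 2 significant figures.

0.0075

Taking W1 as reference: W2−W1 = (-125, 90, -0.75); W3−W1 = (40, 175, +0.60).
Determinant of the coordinate differences = (-125)·175 − 40·90 = -25475.
∂h/∂x = [(-0.75)·175 − (+0.60)·90] / -25475 = +0.007272
∂h/∂y = [(-125)·(+0.60) − 40·(-0.75)] / -25475 = +0.001766
|∇h| = √(0.007272² + 0.001766²) = 0.007483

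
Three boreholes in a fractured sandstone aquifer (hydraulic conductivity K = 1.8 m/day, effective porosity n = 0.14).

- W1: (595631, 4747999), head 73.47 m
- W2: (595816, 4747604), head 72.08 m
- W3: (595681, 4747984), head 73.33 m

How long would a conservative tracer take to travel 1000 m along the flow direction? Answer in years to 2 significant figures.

65 years

With h = a·x + b·y + c and W1 as origin, the differences give:
  185·a + (-395)·b = -1.39
  50·a + (-15)·b = -0.14
Eliminate b (×(-15) and ×(-395), subtract): 16975·a = -34.450 → a = ∂h/∂x = -0.002029
Back-substitute: b = ∂h/∂y = +0.002568.
|∇h| = √(-0.002029² + 0.002568²) = 0.003273
Seepage velocity v = K·i/n = 1.8 × 0.003273 / 0.14 = 0.04208 m/day.
t = 1000 / 0.04208 = 2.376e+04 days = 65.1 years.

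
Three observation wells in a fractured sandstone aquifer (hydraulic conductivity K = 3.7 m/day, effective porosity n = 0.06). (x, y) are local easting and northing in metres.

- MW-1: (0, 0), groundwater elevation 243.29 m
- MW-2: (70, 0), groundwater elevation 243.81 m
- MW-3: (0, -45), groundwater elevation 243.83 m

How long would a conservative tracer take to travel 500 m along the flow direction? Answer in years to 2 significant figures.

∂h/∂x = (243.81 − 243.29) / (70 − 0) = +0.007429
∂h/∂y = (243.83 − 243.29) / (-45 − 0) = -0.01200
|∇h| = √(0.007429² + -0.01200²) = 0.01411
Seepage velocity v = K·i/n = 3.7 × 0.01411 / 0.06 = 0.8701 m/day.
t = 500 / 0.8701 = 574.6 days = 1.57 years.

1.6 years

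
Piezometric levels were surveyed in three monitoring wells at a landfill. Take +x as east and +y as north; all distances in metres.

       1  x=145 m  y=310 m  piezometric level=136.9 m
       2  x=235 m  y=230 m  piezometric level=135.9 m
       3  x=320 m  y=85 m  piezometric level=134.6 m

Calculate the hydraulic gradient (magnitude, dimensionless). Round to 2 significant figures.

0.0083

Differences from 1: to 2 (Δx, Δy, Δh) = (90, -80, -1.0); to 3 = (175, -225, -2.3).
Determinant of the coordinate differences = 90·(-225) − 175·(-80) = -6250.
∂h/∂x = [(-1.0)·(-225) − (-2.3)·(-80)] / -6250 = -0.006560
∂h/∂y = [90·(-2.3) − 175·(-1.0)] / -6250 = +0.005120
|∇h| = √(-0.006560² + 0.005120²) = 0.008322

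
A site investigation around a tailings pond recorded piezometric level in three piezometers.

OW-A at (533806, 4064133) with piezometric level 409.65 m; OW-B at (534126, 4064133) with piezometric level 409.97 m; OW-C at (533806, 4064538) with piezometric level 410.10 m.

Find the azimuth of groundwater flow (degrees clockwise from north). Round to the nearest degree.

∂h/∂x = (409.97 − 409.65) / (534126 − 533806) = +0.001000
∂h/∂y = (410.10 − 409.65) / (4064538 − 4064133) = +0.001111
Flow direction (−∇h) has components (-0.001000 E, -0.001111 N).
Azimuth = atan2(E, N) = atan2(-0.001000, -0.001111) = 222.0° ≈ 222°.

222°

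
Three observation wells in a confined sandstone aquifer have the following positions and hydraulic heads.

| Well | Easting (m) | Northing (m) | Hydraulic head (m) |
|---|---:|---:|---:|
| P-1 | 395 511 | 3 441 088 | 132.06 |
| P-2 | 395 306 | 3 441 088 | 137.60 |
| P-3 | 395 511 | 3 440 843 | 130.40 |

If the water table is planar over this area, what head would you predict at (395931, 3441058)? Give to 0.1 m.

∂h/∂x = (137.60 − 132.06) / (395306 − 395511) = -0.02702
∂h/∂y = (130.40 − 132.06) / (3440843 − 3441088) = +0.006776
h(395931, 3441058) = 132.06 + (-0.02702)·(420) + (+0.006776)·(-30) = 132.06 -11.350 -0.203 = 120.506 m.

120.5 m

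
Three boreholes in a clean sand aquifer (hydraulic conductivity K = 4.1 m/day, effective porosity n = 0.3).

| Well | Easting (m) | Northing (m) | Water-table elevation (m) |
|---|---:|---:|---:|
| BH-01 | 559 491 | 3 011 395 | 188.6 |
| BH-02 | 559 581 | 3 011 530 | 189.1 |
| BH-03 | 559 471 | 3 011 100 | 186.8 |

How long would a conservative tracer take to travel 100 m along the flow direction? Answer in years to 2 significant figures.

Taking BH-01 as reference: BH-02−BH-01 = (90, 135, +0.5); BH-03−BH-01 = (-20, -295, -1.8).
Solve a·Δx + b·Δy = Δh: det = 90·(-295) − (-20)·135 = -23850.
∂h/∂x = [(+0.5)·(-295) − (-1.8)·135] / -23850 = -0.004004
∂h/∂y = [90·(-1.8) − (-20)·(+0.5)] / -23850 = +0.006373
|∇h| = √(-0.004004² + 0.006373²) = 0.007526
Seepage velocity v = K·i/n = 4.1 × 0.007526 / 0.3 = 0.1029 m/day.
t = 100 / 0.1029 = 971.8 days = 2.66 years.

2.7 years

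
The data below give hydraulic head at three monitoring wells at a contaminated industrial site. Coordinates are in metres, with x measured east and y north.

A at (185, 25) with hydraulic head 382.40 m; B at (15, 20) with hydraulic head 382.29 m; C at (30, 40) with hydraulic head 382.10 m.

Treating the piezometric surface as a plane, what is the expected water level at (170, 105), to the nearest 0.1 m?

381.6 m

Differences from A: to B (Δx, Δy, Δh) = (-170, -5, -0.11); to C = (-155, 15, -0.30).
Determinant of the coordinate differences = (-170)·15 − (-155)·(-5) = -3325.
∂h/∂x = [(-0.11)·15 − (-0.30)·(-5)] / -3325 = +0.0009474
∂h/∂y = [(-170)·(-0.30) − (-155)·(-0.11)] / -3325 = -0.01021
h(170, 105) = 382.40 + (+0.0009474)·(-15) + (-0.01021)·(80) = 382.40 -0.014 -0.817 = 381.569 m.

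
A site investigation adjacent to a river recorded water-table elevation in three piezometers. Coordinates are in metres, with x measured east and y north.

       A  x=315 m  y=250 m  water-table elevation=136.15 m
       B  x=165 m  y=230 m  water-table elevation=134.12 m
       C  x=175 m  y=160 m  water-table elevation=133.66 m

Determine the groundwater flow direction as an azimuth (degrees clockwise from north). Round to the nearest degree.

With h = a·x + b·y + c and A as origin, the differences give:
  (-150)·a + (-20)·b = -2.03
  (-140)·a + (-90)·b = -2.49
Eliminate b (×(-90) and ×(-20), subtract): 10700·a = 132.900 → a = ∂h/∂x = +0.01242
Back-substitute: b = ∂h/∂y = +0.008346.
Flow direction (−∇h) has components (-0.01242 E, -0.008346 N).
Azimuth = atan2(E, N) = atan2(-0.01242, -0.008346) = 236.1° ≈ 236°.

236°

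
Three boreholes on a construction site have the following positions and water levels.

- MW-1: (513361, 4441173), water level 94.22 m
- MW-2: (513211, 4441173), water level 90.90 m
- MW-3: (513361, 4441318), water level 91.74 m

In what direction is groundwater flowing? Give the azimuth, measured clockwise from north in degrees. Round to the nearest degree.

308°

∂h/∂x = (90.90 − 94.22) / (513211 − 513361) = +0.02213
∂h/∂y = (91.74 − 94.22) / (4441318 − 4441173) = -0.01710
Flow direction (−∇h) has components (-0.02213 E, +0.01710 N).
Azimuth = atan2(E, N) = atan2(-0.02213, +0.01710) = 307.7° ≈ 308°.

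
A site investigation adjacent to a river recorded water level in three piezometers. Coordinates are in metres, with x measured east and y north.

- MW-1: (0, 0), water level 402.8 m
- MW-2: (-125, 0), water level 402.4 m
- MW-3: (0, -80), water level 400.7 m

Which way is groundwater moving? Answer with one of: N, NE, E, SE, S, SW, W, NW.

∂h/∂x = (402.4 − 402.8) / (-125 − 0) = +0.003200
∂h/∂y = (400.7 − 402.8) / (-80 − 0) = +0.02625
Flow = −∇h = (-0.003200 east, -0.02625 north), which points south.

S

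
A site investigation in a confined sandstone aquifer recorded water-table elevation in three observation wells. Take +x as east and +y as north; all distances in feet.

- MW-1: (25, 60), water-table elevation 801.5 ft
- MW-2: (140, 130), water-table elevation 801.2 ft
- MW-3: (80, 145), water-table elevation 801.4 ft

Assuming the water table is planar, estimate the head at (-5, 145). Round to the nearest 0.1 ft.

801.7 ft

Differences from MW-1: to MW-2 (Δx, Δy, Δh) = (115, 70, -0.3); to MW-3 = (55, 85, -0.1).
Solve a·Δx + b·Δy = Δh: det = 115·85 − 55·70 = 5925.
∂h/∂x = [(-0.3)·85 − (-0.1)·70] / 5925 = -0.003122
∂h/∂y = [115·(-0.1) − 55·(-0.3)] / 5925 = +0.0008439
h(-5, 145) = 801.5 + (-0.003122)·(-30) + (+0.0008439)·(85) = 801.5 +0.094 +0.072 = 801.665 ft.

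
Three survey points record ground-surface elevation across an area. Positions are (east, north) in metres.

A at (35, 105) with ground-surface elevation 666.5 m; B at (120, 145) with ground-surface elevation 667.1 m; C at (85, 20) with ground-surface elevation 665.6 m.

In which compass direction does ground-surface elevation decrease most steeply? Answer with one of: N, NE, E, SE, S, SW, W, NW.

Taking A as reference: B−A = (85, 40, +0.6); C−A = (50, -85, -0.9).
Determinant of the coordinate differences = 85·(-85) − 50·40 = -9225.
∂z/∂x = [(+0.6)·(-85) − (-0.9)·40] / -9225 = +0.001626
∂z/∂y = [85·(-0.9) − 50·(+0.6)] / -9225 = +0.01154
Steepest decrease is along −∇f = (-0.001626 E, -0.01154 N) → south.

S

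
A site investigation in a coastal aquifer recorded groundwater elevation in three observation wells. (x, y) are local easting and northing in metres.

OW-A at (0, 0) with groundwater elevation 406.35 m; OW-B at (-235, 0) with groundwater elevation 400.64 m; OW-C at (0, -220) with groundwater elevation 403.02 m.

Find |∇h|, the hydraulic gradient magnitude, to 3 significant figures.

0.0286

∂h/∂x = (400.64 − 406.35) / (-235 − 0) = +0.02430
∂h/∂y = (403.02 − 406.35) / (-220 − 0) = +0.01514
|∇h| = √(0.02430² + 0.01514²) = 0.02863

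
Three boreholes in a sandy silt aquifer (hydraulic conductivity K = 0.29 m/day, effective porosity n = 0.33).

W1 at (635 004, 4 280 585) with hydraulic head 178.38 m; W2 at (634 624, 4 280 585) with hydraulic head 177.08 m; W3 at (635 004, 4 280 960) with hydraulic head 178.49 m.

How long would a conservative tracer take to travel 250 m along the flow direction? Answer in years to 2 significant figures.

230 years

∂h/∂x = (177.08 − 178.38) / (634624 − 635004) = +0.003421
∂h/∂y = (178.49 − 178.38) / (4280960 − 4280585) = +0.0002933
|∇h| = √(0.003421² + 0.0002933²) = 0.003434
Seepage velocity v = K·i/n = 0.29 × 0.003434 / 0.33 = 0.003018 m/day.
t = 250 / 0.003018 = 8.284e+04 days = 227 years.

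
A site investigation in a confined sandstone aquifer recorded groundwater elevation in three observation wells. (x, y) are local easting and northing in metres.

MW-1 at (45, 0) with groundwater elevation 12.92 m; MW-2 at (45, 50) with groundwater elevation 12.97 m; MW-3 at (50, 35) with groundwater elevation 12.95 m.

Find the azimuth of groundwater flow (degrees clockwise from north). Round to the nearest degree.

135°

With h = a·x + b·y + c and MW-1 as origin, the differences give:
  0·a + 50·b = +0.05
  5·a + 35·b = +0.03
Eliminate b (×35 and ×50, subtract): -250·a = 0.250 → a = ∂h/∂x = -0.001000
Back-substitute: b = ∂h/∂y = +0.001000.
Flow direction (−∇h) has components (+0.001000 E, -0.001000 N).
Azimuth = atan2(E, N) = atan2(+0.001000, -0.001000) = 135.0° ≈ 135°.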